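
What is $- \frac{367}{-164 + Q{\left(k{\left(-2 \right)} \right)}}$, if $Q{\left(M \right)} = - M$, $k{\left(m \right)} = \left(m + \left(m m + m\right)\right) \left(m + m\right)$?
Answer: $\frac{367}{164} \approx 2.2378$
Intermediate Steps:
$k{\left(m \right)} = 2 m \left(m^{2} + 2 m\right)$ ($k{\left(m \right)} = \left(m + \left(m^{2} + m\right)\right) 2 m = \left(m + \left(m + m^{2}\right)\right) 2 m = \left(m^{2} + 2 m\right) 2 m = 2 m \left(m^{2} + 2 m\right)$)
$- \frac{367}{-164 + Q{\left(k{\left(-2 \right)} \right)}} = - \frac{367}{-164 - 2 \left(-2\right)^{2} \left(2 - 2\right)} = - \frac{367}{-164 - 2 \cdot 4 \cdot 0} = - \frac{367}{-164 - 0} = - \frac{367}{-164 + 0} = - \frac{367}{-164} = \left(-367\right) \left(- \frac{1}{164}\right) = \frac{367}{164}$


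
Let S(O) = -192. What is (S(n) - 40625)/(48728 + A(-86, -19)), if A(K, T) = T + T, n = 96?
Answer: -40817/48690 ≈ -0.83830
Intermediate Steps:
A(K, T) = 2*T
(S(n) - 40625)/(48728 + A(-86, -19)) = (-192 - 40625)/(48728 + 2*(-19)) = -40817/(48728 - 38) = -40817/48690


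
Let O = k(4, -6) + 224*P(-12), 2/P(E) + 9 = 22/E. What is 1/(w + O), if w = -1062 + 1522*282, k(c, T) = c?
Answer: 65/27826802 ≈ 2.3359e-6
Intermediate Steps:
P(E) = 2/(-9 + 22/E)
w = 428142 (w = -1062 + 429204 = 428142)
O = -2428/65 (O = 4 + 224*(-2*(-12)/(-22 + 9*(-12))) = 4 + 224*(-2*(-12)/(-22 - 108)) = 4 + 224*(-2*(-12)/(-130)) = 4 + 224*(-2*(-12)*(-1/130)) = 4 + 224*(-12/65) = 4 - 2688/65 = -2428/65 ≈ -37.354)
1/(w + O) = 1/(428142 - 2428/65) = 1/(27826802/65) = 65/27826802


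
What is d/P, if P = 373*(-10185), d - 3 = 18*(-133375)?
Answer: 800249/1266335 ≈ 0.63194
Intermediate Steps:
d = -2400747 (d = 3 + 18*(-133375) = 3 - 2400750 = -2400747)
P = -3799005
d/P = -2400747/(-3799005) = -2400747*(-1/3799005) = 800249/1266335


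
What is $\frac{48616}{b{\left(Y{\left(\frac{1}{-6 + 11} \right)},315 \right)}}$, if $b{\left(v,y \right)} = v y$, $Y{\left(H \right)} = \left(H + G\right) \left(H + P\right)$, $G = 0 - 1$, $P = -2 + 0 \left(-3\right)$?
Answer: $\frac{60770}{567} \approx 107.18$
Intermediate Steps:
$P = -2$ ($P = -2 + 0 = -2$)
$G = -1$ ($G = 0 - 1 = -1$)
$Y{\left(H \right)} = \left(-1 + H\right) \left(-2 + H\right)$ ($Y{\left(H \right)} = \left(H - 1\right) \left(H - 2\right) = \left(-1 + H\right) \left(-2 + H\right)$)
$\frac{48616}{b{\left(Y{\left(\frac{1}{-6 + 11} \right)},315 \right)}} = \frac{48616}{\left(2 + \left(\frac{1}{-6 + 11}\right)^{2} - \frac{3}{-6 + 11}\right) 315} = \frac{48616}{\left(2 + \left(\frac{1}{5}\right)^{2} - \frac{3}{5}\right) 315} = \frac{48616}{\left(2 + \frac{1}{25} - \frac{3}{5}\right) 315} = \frac{48616}{\frac{36}{25} \cdot 315} = \frac{48616}{\frac{2268}{5}} = 48616 \cdot \frac{5}{2268} = \frac{60770}{567}$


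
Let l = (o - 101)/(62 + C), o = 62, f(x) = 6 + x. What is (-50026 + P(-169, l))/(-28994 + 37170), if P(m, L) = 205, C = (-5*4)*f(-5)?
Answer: -49821/8176 ≈ -6.0936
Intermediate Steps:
C = -20 (C = (-5*4)*(6 - 5) = -20*1 = -20)
l = -13/14 (l = (62 - 101)/(62 - 20) = -39/42 = -39*1/42 = -13/14 ≈ -0.92857)
(-50026 + P(-169, l))/(-28994 + 37170) = (-50026 + 205)/(-28994 + 37170) = -49821/8176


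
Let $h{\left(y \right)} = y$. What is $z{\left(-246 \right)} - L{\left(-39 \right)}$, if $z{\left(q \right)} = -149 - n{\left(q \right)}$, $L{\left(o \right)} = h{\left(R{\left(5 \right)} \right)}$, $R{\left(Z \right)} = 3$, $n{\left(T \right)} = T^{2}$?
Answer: $-60668$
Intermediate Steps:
$L{\left(o \right)} = 3$
$z{\left(q \right)} = -149 - q^{2}$
$z{\left(-246 \right)} - L{\left(-39 \right)} = \left(-149 - \left(-246\right)^{2}\right) - 3 = \left(-149 - 60516\right) - 3 = -60665 - 3 = -60668$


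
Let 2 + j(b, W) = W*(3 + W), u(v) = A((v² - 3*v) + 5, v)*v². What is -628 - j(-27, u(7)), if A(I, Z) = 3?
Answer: -22676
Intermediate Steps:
u(v) = 3*v²
j(b, W) = -2 + W*(3 + W)
-628 - j(-27, u(7)) = -628 - (-2 + (3*7²)² + 3*(3*7²)) = -628 - (-2 + (3*49)² + 3*(3*49)) = -628 - (-2 + 147² + 3*147) = -628 - (-2 + 21609 + 441) = -628 - 1*22048 = -628 - 22048 = -22676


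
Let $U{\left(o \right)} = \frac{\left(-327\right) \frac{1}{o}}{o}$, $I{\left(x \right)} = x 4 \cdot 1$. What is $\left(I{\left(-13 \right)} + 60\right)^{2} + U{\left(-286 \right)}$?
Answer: $\frac{5234617}{81796} \approx 63.996$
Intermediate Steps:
$I{\left(x \right)} = 4 x$ ($I{\left(x \right)} = 4 x 1 = 4 x$)
$U{\left(o \right)} = - \frac{327}{o^{2}}$
$\left(I{\left(-13 \right)} + 60\right)^{2} + U{\left(-286 \right)} = \left(4 \left(-13\right) + 60\right)^{2} - \frac{327}{81796} = \left(-52 + 60\right)^{2} - \frac{327}{81796} = 8^{2} - \frac{327}{81796} = 64 - \frac{327}{81796} = \frac{5234617}{81796}$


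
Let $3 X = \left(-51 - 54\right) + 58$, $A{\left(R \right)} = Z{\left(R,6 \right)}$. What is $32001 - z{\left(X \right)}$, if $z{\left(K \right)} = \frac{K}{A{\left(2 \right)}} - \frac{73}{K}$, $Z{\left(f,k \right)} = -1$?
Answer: $\frac{4509275}{141} \approx 31981.0$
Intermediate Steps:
$A{\left(R \right)} = -1$
$X = - \frac{47}{3}$ ($X = \frac{\left(-51 - 54\right) + 58}{3} = \frac{-105 + 58}{3} = \frac{1}{3} \left(-47\right) = - \frac{47}{3} \approx -15.667$)
$z{\left(K \right)} = - K - \frac{73}{K}$ ($z{\left(K \right)} = \frac{K}{-1} - \frac{73}{K} = K \left(-1\right) - \frac{73}{K} = - K - \frac{73}{K}$)
$32001 - z{\left(X \right)} = 32001 - \left(\left(-1\right) \left(- \frac{47}{3}\right) - \frac{73}{- \frac{47}{3}}\right) = 32001 - \left(\frac{47}{3} - - \frac{219}{47}\right) = 32001 - \left(\frac{47}{3} + \frac{219}{47}\right) = 32001 - \frac{2866}{141} = \frac{4509275}{141}$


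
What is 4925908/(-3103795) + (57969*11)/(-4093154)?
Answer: -22141662849737/12704310919430 ≈ -1.7428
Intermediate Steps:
4925908/(-3103795) + (57969*11)/(-4093154) = 4925908*(-1/3103795) + 637659*(-1/4093154) = -4925908/3103795 - 637659/4093154 = -22141662849737/12704310919430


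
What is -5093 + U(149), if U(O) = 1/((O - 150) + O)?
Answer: -753763/148 ≈ -5093.0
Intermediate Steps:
U(O) = 1/(-150 + 2*O) (U(O) = 1/((-150 + O) + O) = 1/(-150 + 2*O))
-5093 + U(149) = -5093 + 1/(2*(-75 + 149)) = -5093 + (1/2)/74 = -5093 + (1/2)*(1/74) = -5093 + 1/148 = -753763/148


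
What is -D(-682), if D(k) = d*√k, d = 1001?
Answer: -1001*I*√682 ≈ -26141.0*I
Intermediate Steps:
D(k) = 1001*√k
-D(-682) = -1001*√(-682) = -1001*I*√682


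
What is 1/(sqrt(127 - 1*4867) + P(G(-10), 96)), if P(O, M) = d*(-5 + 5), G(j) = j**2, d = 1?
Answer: -I*sqrt(1185)/2370 ≈ -0.014525*I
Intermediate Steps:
P(O, M) = 0 (P(O, M) = 1*(-5 + 5) = 1*0 = 0)
1/(sqrt(127 - 1*4867) + P(G(-10), 96)) = 1/(sqrt(127 - 1*4867) + 0) = 1/(sqrt(127 - 4867) + 0) = 1/(sqrt(-4740) + 0) = 1/(2*I*sqrt(1185) + 0) = 1/(2*I*sqrt(1185)) = -I*sqrt(1185)/2370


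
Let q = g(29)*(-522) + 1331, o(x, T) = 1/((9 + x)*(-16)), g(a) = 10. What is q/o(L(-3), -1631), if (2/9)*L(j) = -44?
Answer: -11760336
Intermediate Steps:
L(j) = -198 (L(j) = (9/2)*(-44) = -198)
o(x, T) = 1/(-144 - 16*x)
q = -3889 (q = 10*(-522) + 1331 = -5220 + 1331 = -3889)
q/o(L(-3), -1631) = -3889/((-1/(144 + 16*(-198)))) = -3889/((-1/(144 - 3168))) = -3889/((-1/(-3024))) = -3889/((-1*(-1/3024))) = -3889/1/3024 = -3889*3024 = -11760336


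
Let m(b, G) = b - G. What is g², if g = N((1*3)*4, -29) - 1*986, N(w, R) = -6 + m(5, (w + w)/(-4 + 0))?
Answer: 962361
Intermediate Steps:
N(w, R) = -1 + w/2 (N(w, R) = -6 + (5 - (w + w)/(-4 + 0)) = -6 + (5 - 2*w/(-4)) = -6 + (5 - 2*w*(-1)/4) = -6 + (5 - (-1)*w/2) = -6 + (5 + w/2) = -1 + w/2)
g = -981 (g = (-1 + ((1*3)*4)/2) - 1*986 = (-1 + (3*4)/2) - 986 = (-1 + (½)*12) - 986 = (-1 + 6) - 986 = 5 - 986 = -981)
g² = (-981)² = 962361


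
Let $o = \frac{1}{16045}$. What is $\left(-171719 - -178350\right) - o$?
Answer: $\frac{106394394}{16045} \approx 6631.0$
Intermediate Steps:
$o = \frac{1}{16045} \approx 6.2325 \cdot 10^{-5}$
$\left(-171719 - -178350\right) - o = \left(-171719 - -178350\right) - \frac{1}{16045} = \left(-171719 + 178350\right) - \frac{1}{16045} = 6631 - \frac{1}{16045} = \frac{106394394}{16045}$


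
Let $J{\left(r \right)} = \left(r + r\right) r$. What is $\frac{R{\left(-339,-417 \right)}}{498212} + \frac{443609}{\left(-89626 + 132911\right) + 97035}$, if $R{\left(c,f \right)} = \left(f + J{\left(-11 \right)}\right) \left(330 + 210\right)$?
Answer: $\frac{51937771777}{17477276960} \approx 2.9717$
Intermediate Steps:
$J{\left(r \right)} = 2 r^{2}$ ($J{\left(r \right)} = 2 r r = 2 r^{2}$)
$R{\left(c,f \right)} = 130680 + 540 f$ ($R{\left(c,f \right)} = \left(f + 2 \left(-11\right)^{2}\right) \left(330 + 210\right) = \left(f + 2 \cdot 121\right) 540 = \left(f + 242\right) 540 = \left(242 + f\right) 540 = 130680 + 540 f$)
$\frac{R{\left(-339,-417 \right)}}{498212} + \frac{443609}{\left(-89626 + 132911\right) + 97035} = \frac{130680 + 540 \left(-417\right)}{498212} + \frac{443609}{\left(-89626 + 132911\right) + 97035} = \left(130680 - 225180\right) \frac{1}{498212} + \frac{443609}{43285 + 97035} = \left(-94500\right) \frac{1}{498212} + \frac{443609}{140320} = - \frac{23625}{124553} + 443609 \cdot \frac{1}{140320} = - \frac{23625}{124553} + \frac{443609}{140320} = \frac{51937771777}{17477276960}$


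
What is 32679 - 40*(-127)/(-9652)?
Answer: 620891/19 ≈ 32678.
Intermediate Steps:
32679 - 40*(-127)/(-9652) = 32679 - (-5080)*(-1)/9652 = 32679 - 1*10/19 = 32679 - 10/19 = 620891/19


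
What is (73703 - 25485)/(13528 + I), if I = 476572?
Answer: 24109/245050 ≈ 0.098384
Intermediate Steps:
(73703 - 25485)/(13528 + I) = (73703 - 25485)/(13528 + 476572) = 48218/490100 = 48218*(1/490100) = 24109/245050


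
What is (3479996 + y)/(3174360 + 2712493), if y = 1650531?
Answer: 5130527/5886853 ≈ 0.87152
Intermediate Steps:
(3479996 + y)/(3174360 + 2712493) = (3479996 + 1650531)/(3174360 + 2712493) = 5130527/5886853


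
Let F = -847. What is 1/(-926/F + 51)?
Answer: 847/44123 ≈ 0.019196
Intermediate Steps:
1/(-926/F + 51) = 1/(-926/(-847) + 51) = 1/(-926*(-1/847) + 51) = 1/(926/847 + 51) = 1/(44123/847) = 847/44123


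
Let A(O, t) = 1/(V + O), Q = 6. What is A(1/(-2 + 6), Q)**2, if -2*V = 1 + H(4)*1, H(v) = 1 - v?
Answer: 16/25 ≈ 0.64000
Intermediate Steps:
V = 1 (V = -(1 + (1 - 1*4)*1)/2 = -(1 + (1 - 4)*1)/2 = -(1 - 3*1)/2 = -(1 - 3)/2 = -1/2*(-2) = 1)
A(O, t) = 1/(1 + O)
A(1/(-2 + 6), Q)**2 = (1/(1 + 1/(-2 + 6)))**2 = (1/(1 + 1/4))**2 = (1/(5/4))**2 = (4/5)**2 = 16/25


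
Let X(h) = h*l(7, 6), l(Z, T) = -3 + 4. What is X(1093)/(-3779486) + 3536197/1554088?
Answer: 6681654218279/2936826919384 ≈ 2.2751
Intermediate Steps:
l(Z, T) = 1
X(h) = h (X(h) = h*1 = h)
X(1093)/(-3779486) + 3536197/1554088 = 1093/(-3779486) + 3536197/1554088 = 1093*(-1/3779486) + 3536197*(1/1554088) = -1093/3779486 + 3536197/1554088 = 6681654218279/2936826919384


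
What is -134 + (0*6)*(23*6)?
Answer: -134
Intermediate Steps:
-134 + (0*6)*(23*6) = -134 + 0*138 = -134 + 0 = -134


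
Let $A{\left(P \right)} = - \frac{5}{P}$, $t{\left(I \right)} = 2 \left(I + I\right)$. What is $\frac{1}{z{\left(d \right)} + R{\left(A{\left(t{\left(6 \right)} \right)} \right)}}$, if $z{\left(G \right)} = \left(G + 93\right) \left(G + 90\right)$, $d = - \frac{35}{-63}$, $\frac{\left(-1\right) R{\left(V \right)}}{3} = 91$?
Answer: $\frac{81}{664117} \approx 0.00012197$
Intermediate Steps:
$t{\left(I \right)} = 4 I$ ($t{\left(I \right)} = 2 \cdot 2 I = 4 I$)
$R{\left(V \right)} = -273$ ($R{\left(V \right)} = \left(-3\right) 91 = -273$)
$d = \frac{5}{9}$ ($d = \left(-35\right) \left(- \frac{1}{63}\right) = \frac{5}{9} \approx 0.55556$)
$z{\left(G \right)} = \left(90 + G\right) \left(93 + G\right)$ ($z{\left(G \right)} = \left(93 + G\right) \left(90 + G\right) = \left(90 + G\right) \left(93 + G\right)$)
$\frac{1}{z{\left(d \right)} + R{\left(A{\left(t{\left(6 \right)} \right)} \right)}} = \frac{1}{\left(8370 + \left(\frac{5}{9}\right)^{2} + 183 \cdot \frac{5}{9}\right) - 273} = \frac{1}{\left(8370 + \frac{25}{81} + \frac{305}{3}\right) - 273} = \frac{1}{\frac{686230}{81} - 273} = \frac{1}{\frac{664117}{81}} = \frac{81}{664117}$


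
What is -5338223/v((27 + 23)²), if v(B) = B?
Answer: -5338223/2500 ≈ -2135.3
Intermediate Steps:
-5338223/v((27 + 23)²) = -5338223/(27 + 23)² = -5338223/(50²) = -5338223/2500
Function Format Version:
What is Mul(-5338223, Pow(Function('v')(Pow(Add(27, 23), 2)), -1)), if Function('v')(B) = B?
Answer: Rational(-5338223, 2500) ≈ -2135.3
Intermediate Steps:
Mul(-5338223, Pow(Function('v')(Pow(Add(27, 23), 2)), -1)) = Mul(-5338223, Pow(Pow(Add(27, 23), 2), -1)) = Mul(-5338223, Pow(Pow(50, 2), -1)) = Mul(-5338223, Pow(2500, -1)) = Mul(-5338223, Rational(1, 2500)) = Rational(-5338223, 2500)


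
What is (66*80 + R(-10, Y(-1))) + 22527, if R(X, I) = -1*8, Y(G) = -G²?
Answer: 27799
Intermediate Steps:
R(X, I) = -8
(66*80 + R(-10, Y(-1))) + 22527 = (66*80 - 8) + 22527 = (5280 - 8) + 22527 = 5272 + 22527 = 27799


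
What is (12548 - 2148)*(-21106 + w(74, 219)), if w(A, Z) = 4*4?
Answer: -219336000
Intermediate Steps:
w(A, Z) = 16
(12548 - 2148)*(-21106 + w(74, 219)) = (12548 - 2148)*(-21106 + 16) = 10400*(-21090) = -219336000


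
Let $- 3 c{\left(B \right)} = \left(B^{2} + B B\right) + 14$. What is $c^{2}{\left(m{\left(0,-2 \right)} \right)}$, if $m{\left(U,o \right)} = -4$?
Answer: $\frac{2116}{9} \approx 235.11$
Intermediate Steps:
$c{\left(B \right)} = - \frac{14}{3} - \frac{2 B^{2}}{3}$ ($c{\left(B \right)} = - \frac{\left(B^{2} + B B\right) + 14}{3} = - \frac{\left(B^{2} + B^{2}\right) + 14}{3} = - \frac{2 B^{2} + 14}{3} = - \frac{14 + 2 B^{2}}{3} = - \frac{14}{3} - \frac{2 B^{2}}{3}$)
$c^{2}{\left(m{\left(0,-2 \right)} \right)} = \left(- \frac{14}{3} - \frac{2 \left(-4\right)^{2}}{3}\right)^{2} = \left(- \frac{14}{3} - \frac{32}{3}\right)^{2} = \left(- \frac{46}{3}\right)^{2} = \frac{2116}{9}$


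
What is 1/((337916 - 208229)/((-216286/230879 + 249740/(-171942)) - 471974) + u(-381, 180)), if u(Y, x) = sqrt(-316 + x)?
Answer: -24115126237954129512958560702966/11942446680465577176286549313615833 - 175526771509017500768376931449608*I*sqrt(34)/11942446680465577176286549313615833 ≈ -0.0020193 - 0.085702*I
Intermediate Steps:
1/((337916 - 208229)/((-216286/230879 + 249740/(-171942)) - 471974) + u(-381, 180)) = 1/((337916 - 208229)/((-216286/230879 + 249740/(-171942)) - 471974) + sqrt(-316 + 180)) = 1/(129687/((-216286*1/230879 + 249740*(-1/171942)) - 471974) + sqrt(-136)) = 1/(129687/((-216286/230879 - 124870/85971) - 471974) + 2*I*sqrt(34)) = 1/(129687/(-47424184436/19848898509 - 471974) + 2*I*sqrt(34)) = 1/(129687/(-9368211449071202/19848898509) + 2*I*sqrt(34)) = 1/(129687*(-19848898509/9368211449071202) + 2*I*sqrt(34)) = 1/(-2574144100936683/9368211449071202 + 2*I*sqrt(34))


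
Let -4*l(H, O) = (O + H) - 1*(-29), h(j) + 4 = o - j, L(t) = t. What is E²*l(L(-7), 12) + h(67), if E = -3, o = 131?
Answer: -33/2 ≈ -16.500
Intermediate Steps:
h(j) = 127 - j (h(j) = -4 + (131 - j) = 127 - j)
l(H, O) = -29/4 - H/4 - O/4 (l(H, O) = -((O + H) - 1*(-29))/4 = -((H + O) + 29)/4 = -(29 + H + O)/4 = -29/4 - H/4 - O/4)
E²*l(L(-7), 12) + h(67) = (-3)²*(-29/4 - ¼*(-7) - ¼*12) + (127 - 1*67) = 9*(-29/4 + 7/4 - 3) + (127 - 67) = 9*(-17/2) + 60 = -153/2 + 60 = -33/2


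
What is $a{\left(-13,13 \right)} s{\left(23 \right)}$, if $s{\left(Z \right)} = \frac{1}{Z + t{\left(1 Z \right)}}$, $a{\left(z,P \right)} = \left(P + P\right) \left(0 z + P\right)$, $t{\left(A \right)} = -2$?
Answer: $\frac{338}{21} \approx 16.095$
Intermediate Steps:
$a{\left(z,P \right)} = 2 P^{2}$ ($a{\left(z,P \right)} = 2 P \left(0 + P\right) = 2 P P = 2 P^{2}$)
$s{\left(Z \right)} = \frac{1}{-2 + Z}$ ($s{\left(Z \right)} = \frac{1}{Z - 2} = \frac{1}{-2 + Z}$)
$a{\left(-13,13 \right)} s{\left(23 \right)} = \frac{2 \cdot 13^{2}}{-2 + 23} = \frac{2 \cdot 169}{21} = 338 \cdot \frac{1}{21} = \frac{338}{21}$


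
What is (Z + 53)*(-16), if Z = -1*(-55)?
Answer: -1728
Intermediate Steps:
Z = 55
(Z + 53)*(-16) = (55 + 53)*(-16) = 108*(-16) = -1728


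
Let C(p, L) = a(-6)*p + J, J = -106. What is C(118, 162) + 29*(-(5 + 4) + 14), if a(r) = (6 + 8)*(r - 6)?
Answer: -19785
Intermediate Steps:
a(r) = -84 + 14*r (a(r) = 14*(-6 + r) = -84 + 14*r)
C(p, L) = -106 - 168*p (C(p, L) = (-84 + 14*(-6))*p - 106 = (-84 - 84)*p - 106 = -168*p - 106 = -106 - 168*p)
C(118, 162) + 29*(-(5 + 4) + 14) = (-106 - 168*118) + 29*(-(5 + 4) + 14) = (-106 - 19824) + 29*(-1*9 + 14) = -19930 + 29*(-9 + 14) = -19930 + 29*5 = -19930 + 145 = -19785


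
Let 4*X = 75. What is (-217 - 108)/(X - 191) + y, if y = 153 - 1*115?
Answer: 2114/53 ≈ 39.887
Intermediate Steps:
X = 75/4 (X = (¼)*75 = 75/4 ≈ 18.750)
y = 38 (y = 153 - 115 = 38)
(-217 - 108)/(X - 191) + y = (-217 - 108)/(75/4 - 191) + 38 = -325/(-689/4) + 38 = -325*(-4/689) + 38 = 100/53 + 38 = 2114/53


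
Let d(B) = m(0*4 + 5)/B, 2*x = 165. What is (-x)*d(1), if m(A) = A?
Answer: -825/2 ≈ -412.50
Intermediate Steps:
x = 165/2 (x = (½)*165 = 165/2 ≈ 82.500)
d(B) = 5/B (d(B) = (0*4 + 5)/B = (0 + 5)/B = 5/B)
(-x)*d(1) = (-1*165/2)*(5/1) = -825/2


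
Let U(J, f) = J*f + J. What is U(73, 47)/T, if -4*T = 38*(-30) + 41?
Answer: 14016/1099 ≈ 12.753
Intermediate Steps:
U(J, f) = J + J*f
T = 1099/4 (T = -(38*(-30) + 41)/4 = -(-1140 + 41)/4 = -¼*(-1099) = 1099/4 ≈ 274.75)
U(73, 47)/T = (73*(1 + 47))/(1099/4) = (73*48)*(4/1099) = 3504*(4/1099) = 14016/1099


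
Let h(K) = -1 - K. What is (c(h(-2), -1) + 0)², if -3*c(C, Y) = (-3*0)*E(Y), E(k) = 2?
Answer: 0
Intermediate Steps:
c(C, Y) = 0 (c(C, Y) = -(-3*0)*2/3 = -0*2 = -⅓*0 = 0)
(c(h(-2), -1) + 0)² = (0 + 0)² = 0² = 0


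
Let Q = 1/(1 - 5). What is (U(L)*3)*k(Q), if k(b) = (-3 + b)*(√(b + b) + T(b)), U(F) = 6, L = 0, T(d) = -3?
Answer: 351/2 - 117*I*√2/4 ≈ 175.5 - 41.366*I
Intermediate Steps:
Q = -¼ (Q = 1/(-4) = -¼ ≈ -0.25000)
k(b) = (-3 + b)*(-3 + √2*√b) (k(b) = (-3 + b)*(√(b + b) - 3) = (-3 + b)*(√(2*b) - 3) = (-3 + b)*(√2*√b - 3) = (-3 + b)*(-3 + √2*√b))
(U(L)*3)*k(Q) = (6*3)*(9 - 3*(-¼) + √2*(-¼)^(3/2) - 3*√2*√(-¼)) = 18*(9 + ¾ + √2*(-I/8) - 3*√2*I/2) = 18*(9 + ¾ - I*√2/8 - 3*I*√2/2) = 18*(39/4 - 13*I*√2/8) = 351/2 - 117*I*√2/4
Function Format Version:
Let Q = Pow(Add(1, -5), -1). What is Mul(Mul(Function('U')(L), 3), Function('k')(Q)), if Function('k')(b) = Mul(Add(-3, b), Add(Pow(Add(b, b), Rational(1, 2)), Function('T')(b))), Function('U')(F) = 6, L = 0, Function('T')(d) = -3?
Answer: Add(Rational(351, 2), Mul(Rational(-117, 4), I, Pow(2, Rational(1, 2)))) ≈ Add(175.50, Mul(-41.366, I))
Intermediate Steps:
Q = Rational(-1, 4) (Q = Pow(-4, -1) = Rational(-1, 4) ≈ -0.25000)
Function('k')(b) = Mul(Add(-3, b), Add(-3, Mul(Pow(2, Rational(1, 2)), Pow(b, Rational(1, 2))))) (Function('k')(b) = Mul(Add(-3, b), Add(Pow(Add(b, b), Rational(1, 2)), -3)) = Mul(Add(-3, b), Add(Pow(Mul(2, b), Rational(1, 2)), -3)) = Mul(Add(-3, b), Add(Mul(Pow(2, Rational(1, 2)), Pow(b, Rational(1, 2))), -3)) = Mul(Add(-3, b), Add(-3, Mul(Pow(2, Rational(1, 2)), Pow(b, Rational(1, 2))))))
Mul(Mul(Function('U')(L), 3), Function('k')(Q)) = Mul(Mul(6, 3), Add(9, Mul(-3, Rational(-1, 4)), Mul(Pow(2, Rational(1, 2)), Pow(Rational(-1, 4), Rational(3, 2))), Mul(-3, Pow(2, Rational(1, 2)), Pow(Rational(-1, 4), Rational(1, 2))))) = Mul(18, Add(9, Rational(3, 4), Mul(Pow(2, Rational(1, 2)), Mul(Rational(-1, 8), I)), Mul(-3, Pow(2, Rational(1, 2)), Mul(Rational(1, 2), I)))) = Mul(18, Add(9, Rational(3, 4), Mul(Rational(-1, 8), I, Pow(2, Rational(1, 2))), Mul(Rational(-3, 2), I, Pow(2, Rational(1, 2))))) = Mul(18, Add(Rational(39, 4), Mul(Rational(-13, 8), I, Pow(2, Rational(1, 2))))) = Add(Rational(351, 2), Mul(Rational(-117, 4), I, Pow(2, Rational(1, 2))))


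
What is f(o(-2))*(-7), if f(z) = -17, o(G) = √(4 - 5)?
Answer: 119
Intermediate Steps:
o(G) = I (o(G) = √(-1) = I)
f(o(-2))*(-7) = -17*(-7) = 119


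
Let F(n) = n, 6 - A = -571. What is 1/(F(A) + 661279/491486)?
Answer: 491486/284248701 ≈ 0.0017291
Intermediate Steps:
A = 577 (A = 6 - 1*(-571) = 6 + 571 = 577)
1/(F(A) + 661279/491486) = 1/(577 + 661279/491486) = 1/(284248701/491486) = 491486/284248701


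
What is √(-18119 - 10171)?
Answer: I*√28290 ≈ 168.2*I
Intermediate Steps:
√(-18119 - 10171) = √(-28290) = I*√28290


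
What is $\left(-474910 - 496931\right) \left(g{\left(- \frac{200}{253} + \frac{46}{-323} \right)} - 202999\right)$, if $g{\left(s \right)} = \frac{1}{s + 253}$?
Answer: $\frac{104199025926044428}{528171} \approx 1.9728 \cdot 10^{11}$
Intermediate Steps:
$g{\left(s \right)} = \frac{1}{253 + s}$
$\left(-474910 - 496931\right) \left(g{\left(- \frac{200}{253} + \frac{46}{-323} \right)} - 202999\right) = \left(-474910 - 496931\right) \left(\frac{1}{253 + \left(- \frac{200}{253} + \frac{46}{-323}\right)} - 202999\right) = - 971841 \left(\frac{1}{253 + \left(\left(-200\right) \frac{1}{253} + 46 \left(- \frac{1}{323}\right)\right)} - 202999\right) = - 971841 \left(\frac{1}{253 - \frac{76238}{81719}} - 202999\right) = - 971841 \left(\frac{1}{\frac{20598669}{81719}} - 202999\right) = - 971841 \left(\frac{81719}{20598669} - 202999\right) = \left(-971841\right) \left(- \frac{4181509126612}{20598669}\right) = \frac{104199025926044428}{528171}$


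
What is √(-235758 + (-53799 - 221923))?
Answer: 2*I*√127870 ≈ 715.18*I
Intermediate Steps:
√(-235758 + (-53799 - 221923)) = √(-235758 - 275722) = √(-511480) = 2*I*√127870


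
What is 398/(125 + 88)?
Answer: 398/213 ≈ 1.8685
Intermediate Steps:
398/(125 + 88) = 398/213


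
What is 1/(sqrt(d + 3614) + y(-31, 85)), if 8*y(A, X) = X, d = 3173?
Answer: -680/427143 + 64*sqrt(6787)/427143 ≈ 0.010752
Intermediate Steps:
y(A, X) = X/8
1/(sqrt(d + 3614) + y(-31, 85)) = 1/(sqrt(3173 + 3614) + (1/8)*85) = 1/(sqrt(6787) + 85/8) = 1/(85/8 + sqrt(6787))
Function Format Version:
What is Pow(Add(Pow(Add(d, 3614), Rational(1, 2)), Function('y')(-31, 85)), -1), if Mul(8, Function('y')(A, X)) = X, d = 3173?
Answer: Add(Rational(-680, 427143), Mul(Rational(64, 427143), Pow(6787, Rational(1, 2)))) ≈ 0.010752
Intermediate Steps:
Function('y')(A, X) = Mul(Rational(1, 8), X)
Pow(Add(Pow(Add(d, 3614), Rational(1, 2)), Function('y')(-31, 85)), -1) = Pow(Add(Pow(Add(3173, 3614), Rational(1, 2)), Mul(Rational(1, 8), 85)), -1) = Pow(Add(Pow(6787, Rational(1, 2)), Rational(85, 8)), -1) = Pow(Add(Rational(85, 8), Pow(6787, Rational(1, 2))), -1)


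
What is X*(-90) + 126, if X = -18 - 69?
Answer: 7956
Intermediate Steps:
X = -87
X*(-90) + 126 = -87*(-90) + 126 = 7830 + 126 = 7956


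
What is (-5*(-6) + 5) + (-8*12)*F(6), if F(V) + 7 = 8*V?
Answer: -3901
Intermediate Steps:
F(V) = -7 + 8*V
(-5*(-6) + 5) + (-8*12)*F(6) = (-5*(-6) + 5) + (-8*12)*(-7 + 8*6) = (30 + 5) - 96*(-7 + 48) = 35 - 96*41 = 35 - 3936 = -3901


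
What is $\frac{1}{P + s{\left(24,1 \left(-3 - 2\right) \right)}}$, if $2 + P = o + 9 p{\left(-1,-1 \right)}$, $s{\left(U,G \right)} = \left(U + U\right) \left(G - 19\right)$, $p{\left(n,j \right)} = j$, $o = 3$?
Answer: $- \frac{1}{1160} \approx -0.00086207$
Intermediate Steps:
$s{\left(U,G \right)} = 2 U \left(-19 + G\right)$
$P = -8$ ($P = -2 + \left(3 + 9 \left(-1\right)\right) = -2 + \left(3 - 9\right) = -2 - 6 = -8$)
$\frac{1}{P + s{\left(24,1 \left(-3 - 2\right) \right)}} = \frac{1}{-8 + 2 \cdot 24 \left(-19 + 1 \left(-3 - 2\right)\right)} = \frac{1}{-8 + 2 \cdot 24 \left(-19 + 1 \left(-5\right)\right)} = \frac{1}{-8 + 2 \cdot 24 \left(-19 - 5\right)} = \frac{1}{-8 + 2 \cdot 24 \left(-24\right)} = \frac{1}{-8 - 1152} = \frac{1}{-1160} = - \frac{1}{1160}$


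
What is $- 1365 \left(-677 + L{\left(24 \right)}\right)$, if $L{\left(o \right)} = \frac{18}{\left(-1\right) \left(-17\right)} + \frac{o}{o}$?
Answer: $\frac{15662010}{17} \approx 9.213 \cdot 10^{5}$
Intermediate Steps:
$L{\left(o \right)} = \frac{35}{17}$ ($L{\left(o \right)} = \frac{18}{17} + 1 = \frac{35}{17}$)
$- 1365 \left(-677 + L{\left(24 \right)}\right) = - 1365 \left(-677 + \frac{35}{17}\right) = \left(-1365\right) \left(- \frac{11474}{17}\right) = \frac{15662010}{17}$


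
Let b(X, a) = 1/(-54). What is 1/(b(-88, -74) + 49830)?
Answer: 54/2690819 ≈ 2.0068e-5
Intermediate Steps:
b(X, a) = -1/54
1/(b(-88, -74) + 49830) = 1/(-1/54 + 49830) = 1/(2690819/54) = 54/2690819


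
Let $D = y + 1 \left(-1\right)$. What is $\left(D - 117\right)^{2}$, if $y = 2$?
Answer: $13456$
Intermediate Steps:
$D = 1$ ($D = 2 + 1 \left(-1\right) = 2 - 1 = 1$)
$\left(D - 117\right)^{2} = \left(1 - 117\right)^{2} = \left(-116\right)^{2} = 13456$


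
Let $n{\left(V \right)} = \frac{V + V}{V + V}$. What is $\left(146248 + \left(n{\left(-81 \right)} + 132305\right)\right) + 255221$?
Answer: $533775$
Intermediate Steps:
$n{\left(V \right)} = 1$ ($n{\left(V \right)} = \frac{2 V}{2 V} = 2 V \frac{1}{2 V} = 1$)
$\left(146248 + \left(n{\left(-81 \right)} + 132305\right)\right) + 255221 = \left(146248 + \left(1 + 132305\right)\right) + 255221 = \left(146248 + 132306\right) + 255221 = 278554 + 255221 = 533775$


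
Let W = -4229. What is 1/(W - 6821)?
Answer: -1/11050 ≈ -9.0498e-5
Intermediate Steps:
1/(W - 6821) = 1/(-4229 - 6821) = 1/(-11050) = -1/11050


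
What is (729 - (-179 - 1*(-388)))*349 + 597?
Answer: 182077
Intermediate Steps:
(729 - (-179 - 1*(-388)))*349 + 597 = (729 - (-179 + 388))*349 + 597 = (729 - 1*209)*349 + 597 = (729 - 209)*349 + 597 = 520*349 + 597 = 181480 + 597 = 182077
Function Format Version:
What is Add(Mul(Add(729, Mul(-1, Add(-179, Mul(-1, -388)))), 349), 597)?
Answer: 182077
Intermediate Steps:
Add(Mul(Add(729, Mul(-1, Add(-179, Mul(-1, -388)))), 349), 597) = Add(Mul(Add(729, Mul(-1, Add(-179, 388))), 349), 597) = Add(Mul(Add(729, Mul(-1, 209)), 349), 597) = Add(Mul(Add(729, -209), 349), 597) = Add(Mul(520, 349), 597) = Add(181480, 597) = 182077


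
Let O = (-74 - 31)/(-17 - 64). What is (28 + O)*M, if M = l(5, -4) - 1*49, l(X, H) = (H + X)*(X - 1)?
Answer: -3955/3 ≈ -1318.3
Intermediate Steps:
l(X, H) = (-1 + X)*(H + X) (l(X, H) = (H + X)*(-1 + X) = (-1 + X)*(H + X))
M = -45 (M = (5² - 1*(-4) - 1*5 - 4*5) - 1*49 = (25 + 4 - 5 - 20) - 49 = 4 - 49 = -45)
O = 35/27 (O = -105/(-81) = -105*(-1/81) = 35/27 ≈ 1.2963)
(28 + O)*M = (28 + 35/27)*(-45) = (791/27)*(-45) = -3955/3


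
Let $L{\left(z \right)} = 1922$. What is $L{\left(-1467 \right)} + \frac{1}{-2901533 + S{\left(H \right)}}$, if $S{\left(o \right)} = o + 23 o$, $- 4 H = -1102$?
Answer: $\frac{5564038161}{2894921} \approx 1922.0$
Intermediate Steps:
$H = \frac{551}{2}$ ($H = \left(- \frac{1}{4}\right) \left(-1102\right) = \frac{551}{2} \approx 275.5$)
$S{\left(o \right)} = 24 o$
$L{\left(-1467 \right)} + \frac{1}{-2901533 + S{\left(H \right)}} = 1922 + \frac{1}{-2901533 + 24 \cdot \frac{551}{2}} = 1922 + \frac{1}{-2901533 + 6612} = 1922 + \frac{1}{-2894921} = 1922 - \frac{1}{2894921} = \frac{5564038161}{2894921}$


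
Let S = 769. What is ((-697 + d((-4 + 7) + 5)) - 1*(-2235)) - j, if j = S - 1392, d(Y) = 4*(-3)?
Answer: 2149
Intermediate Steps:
d(Y) = -12
j = -623 (j = 769 - 1392 = -623)
((-697 + d((-4 + 7) + 5)) - 1*(-2235)) - j = ((-697 - 12) - 1*(-2235)) - 1*(-623) = (-709 + 2235) + 623 = 1526 + 623 = 2149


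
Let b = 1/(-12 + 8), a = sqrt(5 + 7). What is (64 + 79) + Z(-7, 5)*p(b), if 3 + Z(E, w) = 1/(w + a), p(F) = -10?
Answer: 2199/13 + 20*sqrt(3)/13 ≈ 171.82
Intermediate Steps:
a = 2*sqrt(3) (a = sqrt(12) = 2*sqrt(3) ≈ 3.4641)
b = -1/4 (b = 1/(-4) = -1/4 ≈ -0.25000)
Z(E, w) = -3 + 1/(w + 2*sqrt(3))
(64 + 79) + Z(-7, 5)*p(b) = (64 + 79) + ((1 - 6*sqrt(3) - 3*5)/(5 + 2*sqrt(3)))*(-10) = 143 + ((1 - 6*sqrt(3) - 15)/(5 + 2*sqrt(3)))*(-10) = 143 + ((-14 - 6*sqrt(3))/(5 + 2*sqrt(3)))*(-10) = 143 - 10*(-14 - 6*sqrt(3))/(5 + 2*sqrt(3))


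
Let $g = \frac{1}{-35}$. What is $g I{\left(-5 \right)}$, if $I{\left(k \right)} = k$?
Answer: $\frac{1}{7} \approx 0.14286$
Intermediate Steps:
$g = - \frac{1}{35} \approx -0.028571$
$g I{\left(-5 \right)} = \left(- \frac{1}{35}\right) \left(-5\right) = \frac{1}{7}$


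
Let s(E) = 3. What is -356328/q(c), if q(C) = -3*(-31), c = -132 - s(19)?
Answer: -118776/31 ≈ -3831.5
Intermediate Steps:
c = -135 (c = -132 - 1*3 = -132 - 3 = -135)
q(C) = 93
-356328/q(c) = -356328/93 = -356328*1/93 = -118776/31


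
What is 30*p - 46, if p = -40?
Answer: -1246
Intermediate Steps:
30*p - 46 = 30*(-40) - 46 = -1200 - 46 = -1246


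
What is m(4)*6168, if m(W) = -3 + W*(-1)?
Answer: -43176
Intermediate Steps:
m(W) = -3 - W
m(4)*6168 = (-3 - 1*4)*6168 = (-3 - 4)*6168 = -7*6168 = -43176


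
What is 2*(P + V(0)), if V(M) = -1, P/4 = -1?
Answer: -10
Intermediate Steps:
P = -4 (P = 4*(-1) = -4)
2*(P + V(0)) = 2*(-4 - 1) = 2*(-5) = -10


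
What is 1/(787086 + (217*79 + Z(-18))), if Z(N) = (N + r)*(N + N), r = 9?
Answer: 1/804553 ≈ 1.2429e-6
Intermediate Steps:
Z(N) = 2*N*(9 + N) (Z(N) = (N + 9)*(N + N) = (9 + N)*(2*N) = 2*N*(9 + N))
1/(787086 + (217*79 + Z(-18))) = 1/(787086 + (217*79 + 2*(-18)*(9 - 18))) = 1/(787086 + (17143 + 2*(-18)*(-9))) = 1/(787086 + (17143 + 324)) = 1/(787086 + 17467) = 1/804553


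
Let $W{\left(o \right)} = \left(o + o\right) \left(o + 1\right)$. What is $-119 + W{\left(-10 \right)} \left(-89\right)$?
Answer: $-16139$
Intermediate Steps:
$W{\left(o \right)} = 2 o \left(1 + o\right)$
$-119 + W{\left(-10 \right)} \left(-89\right) = -119 + 2 \left(-10\right) \left(1 - 10\right) \left(-89\right) = -119 + 2 \left(-10\right) \left(-9\right) \left(-89\right) = -119 + 180 \left(-89\right) = -119 - 16020 = -16139$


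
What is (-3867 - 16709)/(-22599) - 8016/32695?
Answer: 491578736/738874305 ≈ 0.66531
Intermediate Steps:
(-3867 - 16709)/(-22599) - 8016/32695 = -20576*(-1/22599) - 8016*1/32695 = 20576/22599 - 8016/32695 = 491578736/738874305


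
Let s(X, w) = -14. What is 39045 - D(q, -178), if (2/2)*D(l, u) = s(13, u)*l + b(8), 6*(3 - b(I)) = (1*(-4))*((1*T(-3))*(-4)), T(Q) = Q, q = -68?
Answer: 38082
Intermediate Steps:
b(I) = 11 (b(I) = 3 - 1*(-4)*(1*(-3))*(-4)/6 = 3 - (-2)*(-3*(-4))/3 = 3 - (-2)*12/3 = 3 - ⅙*(-48) = 3 + 8 = 11)
D(l, u) = 11 - 14*l (D(l, u) = -14*l + 11 = 11 - 14*l)
39045 - D(q, -178) = 39045 - (11 - 14*(-68)) = 39045 - (11 + 952) = 39045 - 1*963 = 39045 - 963 = 38082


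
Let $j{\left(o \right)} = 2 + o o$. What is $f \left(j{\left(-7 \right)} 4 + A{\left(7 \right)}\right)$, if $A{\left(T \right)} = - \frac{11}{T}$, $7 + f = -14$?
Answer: $-4251$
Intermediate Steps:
$f = -21$ ($f = -7 - 14 = -21$)
$j{\left(o \right)} = 2 + o^{2}$
$f \left(j{\left(-7 \right)} 4 + A{\left(7 \right)}\right) = - 21 \left(\left(2 + \left(-7\right)^{2}\right) 4 - \frac{11}{7}\right) = - 21 \left(\left(2 + 49\right) 4 - \frac{11}{7}\right) = - 21 \left(51 \cdot 4 - \frac{11}{7}\right) = - 21 \left(204 - \frac{11}{7}\right) = \left(-21\right) \frac{1417}{7} = -4251$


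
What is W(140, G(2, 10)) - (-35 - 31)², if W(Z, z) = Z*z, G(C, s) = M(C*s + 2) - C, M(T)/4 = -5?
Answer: -7436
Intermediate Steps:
M(T) = -20 (M(T) = 4*(-5) = -20)
G(C, s) = -20 - C
W(140, G(2, 10)) - (-35 - 31)² = 140*(-20 - 1*2) - (-35 - 31)² = 140*(-20 - 2) - 1*(-66)² = 140*(-22) - 1*4356 = -3080 - 4356 = -7436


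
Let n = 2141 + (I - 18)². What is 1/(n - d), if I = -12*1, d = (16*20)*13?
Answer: -1/1119 ≈ -0.00089366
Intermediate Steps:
d = 4160 (d = 320*13 = 4160)
I = -12
n = 3041 (n = 2141 + (-12 - 18)² = 2141 + (-30)² = 2141 + 900 = 3041)
1/(n - d) = 1/(3041 - 1*4160) = 1/(3041 - 4160) = 1/(-1119) = -1/1119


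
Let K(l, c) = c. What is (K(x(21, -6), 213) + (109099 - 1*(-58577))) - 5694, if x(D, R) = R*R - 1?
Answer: 162195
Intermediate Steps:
x(D, R) = -1 + R**2 (x(D, R) = R**2 - 1 = -1 + R**2)
(K(x(21, -6), 213) + (109099 - 1*(-58577))) - 5694 = (213 + (109099 - 1*(-58577))) - 5694 = (213 + (109099 + 58577)) - 5694 = (213 + 167676) - 5694 = 167889 - 5694 = 162195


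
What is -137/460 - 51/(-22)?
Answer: 10223/5060 ≈ 2.0204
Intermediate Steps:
-137/460 - 51/(-22) = -137*1/460 - 51*(-1/22) = -137/460 + 51/22 = 10223/5060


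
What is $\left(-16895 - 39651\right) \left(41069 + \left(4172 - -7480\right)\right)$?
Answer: $-2981161666$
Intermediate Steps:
$\left(-16895 - 39651\right) \left(41069 + \left(4172 - -7480\right)\right) = - 56546 \left(41069 + \left(4172 + 7480\right)\right) = - 56546 \left(41069 + 11652\right) = \left(-56546\right) 52721 = -2981161666$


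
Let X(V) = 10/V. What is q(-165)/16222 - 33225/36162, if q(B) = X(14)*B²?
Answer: 13687150/48884997 ≈ 0.27999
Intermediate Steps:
q(B) = 5*B²/7 (q(B) = (10/14)*B² = (10*(1/14))*B² = 5*B²/7)
q(-165)/16222 - 33225/36162 = ((5/7)*(-165)²)/16222 - 33225/36162 = ((5/7)*27225)*(1/16222) - 33225*1/36162 = (136125/7)*(1/16222) - 11075/12054 = 136125/113554 - 11075/12054 = 13687150/48884997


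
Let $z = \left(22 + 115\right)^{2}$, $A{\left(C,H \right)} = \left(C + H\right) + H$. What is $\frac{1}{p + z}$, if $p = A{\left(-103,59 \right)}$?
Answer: $\frac{1}{18784} \approx 5.3237 \cdot 10^{-5}$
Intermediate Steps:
$A{\left(C,H \right)} = C + 2 H$
$p = 15$ ($p = -103 + 2 \cdot 59 = -103 + 118 = 15$)
$z = 18769$ ($z = 137^{2} = 18769$)
$\frac{1}{p + z} = \frac{1}{15 + 18769} = \frac{1}{18784}$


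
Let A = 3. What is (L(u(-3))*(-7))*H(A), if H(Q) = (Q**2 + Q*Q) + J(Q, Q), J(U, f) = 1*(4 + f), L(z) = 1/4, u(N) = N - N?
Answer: -175/4 ≈ -43.750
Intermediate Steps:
u(N) = 0
L(z) = 1/4
J(U, f) = 4 + f
H(Q) = 4 + Q + 2*Q**2 (H(Q) = (Q**2 + Q*Q) + (4 + Q) = (Q**2 + Q**2) + (4 + Q) = 2*Q**2 + (4 + Q) = 4 + Q + 2*Q**2)
(L(u(-3))*(-7))*H(A) = ((1/4)*(-7))*(4 + 3 + 2*3**2) = -7*(4 + 3 + 2*9)/4 = -7*(4 + 3 + 18)/4 = -7/4*25 = -175/4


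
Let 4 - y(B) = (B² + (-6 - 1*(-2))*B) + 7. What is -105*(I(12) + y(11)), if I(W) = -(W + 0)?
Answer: 9660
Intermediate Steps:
y(B) = -3 - B² + 4*B (y(B) = 4 - ((B² + (-6 - 1*(-2))*B) + 7) = 4 - ((B² + (-6 + 2)*B) + 7) = 4 - ((B² - 4*B) + 7) = 4 - (7 + B² - 4*B) = 4 + (-7 - B² + 4*B) = -3 - B² + 4*B)
I(W) = -W
-105*(I(12) + y(11)) = -105*(-1*12 + (-3 - 1*11² + 4*11)) = -105*(-12 + (-3 - 1*121 + 44)) = -105*(-12 + (-3 - 121 + 44)) = -105*(-12 - 80) = -105*(-92) = 9660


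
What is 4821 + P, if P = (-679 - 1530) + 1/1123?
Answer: 2933277/1123 ≈ 2612.0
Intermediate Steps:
P = -2480706/1123 (P = -2209 + 1/1123 = -2480706/1123 ≈ -2209.0)
4821 + P = 4821 - 2480706/1123 = 2933277/1123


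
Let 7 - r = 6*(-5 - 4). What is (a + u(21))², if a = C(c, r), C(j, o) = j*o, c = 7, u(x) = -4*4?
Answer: 168921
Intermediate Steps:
r = 61 (r = 7 - 6*(-5 - 4) = 7 - 6*(-9) = 7 - 1*(-54) = 7 + 54 = 61)
u(x) = -16
a = 427 (a = 7*61 = 427)
(a + u(21))² = (427 - 16)² = 411² = 168921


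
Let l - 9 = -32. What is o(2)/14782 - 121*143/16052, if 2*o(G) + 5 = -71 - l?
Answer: -64049581/59320166 ≈ -1.0797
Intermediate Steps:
l = -23 (l = 9 - 32 = -23)
o(G) = -53/2 (o(G) = -5/2 + (-71 - 1*(-23))/2 = -5/2 + (-71 + 23)/2 = -5/2 + (½)*(-48) = -5/2 - 24 = -53/2)
o(2)/14782 - 121*143/16052 = -53/2/14782 - 121*143/16052 = -53/2*1/14782 - 17303*1/16052 = -53/29564 - 17303/16052 = -64049581/59320166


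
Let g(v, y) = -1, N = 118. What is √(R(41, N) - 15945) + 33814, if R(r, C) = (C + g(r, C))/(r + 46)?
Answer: 33814 + 3*I*√1489846/29 ≈ 33814.0 + 126.27*I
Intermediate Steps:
R(r, C) = (-1 + C)/(46 + r) (R(r, C) = (C - 1)/(r + 46) = (-1 + C)/(46 + r))
√(R(41, N) - 15945) + 33814 = √((-1 + 118)/(46 + 41) - 15945) + 33814 = √(117/87 - 15945) + 33814 = √((1/87)*117 - 15945) + 33814 = √(39/29 - 15945) + 33814 = √(-462366/29) + 33814 = 3*I*√1489846/29 + 33814 = 33814 + 3*I*√1489846/29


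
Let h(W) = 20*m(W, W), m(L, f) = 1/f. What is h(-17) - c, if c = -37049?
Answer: 629813/17 ≈ 37048.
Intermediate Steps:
h(W) = 20/W
h(-17) - c = 20/(-17) - 1*(-37049) = 20*(-1/17) + 37049 = -20/17 + 37049 = 629813/17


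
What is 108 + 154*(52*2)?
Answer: 16124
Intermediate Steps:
108 + 154*(52*2) = 108 + 154*104 = 108 + 16016 = 16124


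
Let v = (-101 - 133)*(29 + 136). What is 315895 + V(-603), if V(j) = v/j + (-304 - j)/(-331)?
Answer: 7007003372/22177 ≈ 3.1596e+5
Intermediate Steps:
v = -38610 (v = -234*165 = -38610)
V(j) = 304/331 - 38610/j + j/331 (V(j) = -38610/j + (-304 - j)/(-331) = -38610/j + (-304 - j)*(-1/331) = -38610/j + (304/331 + j/331) = 304/331 - 38610/j + j/331)
315895 + V(-603) = 315895 + (1/331)*(-12779910 - 603*(304 - 603))/(-603) = 315895 + (1/331)*(-1/603)*(-12779910 - 603*(-299)) = 315895 + (1/331)*(-1/603)*(-12779910 + 180297) = 315895 + (1/331)*(-1/603)*(-12599613) = 315895 + 1399957/22177 = 7007003372/22177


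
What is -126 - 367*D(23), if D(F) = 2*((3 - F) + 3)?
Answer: 12352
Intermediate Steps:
D(F) = 12 - 2*F (D(F) = 2*(6 - F) = 12 - 2*F)
-126 - 367*D(23) = -126 - 367*(12 - 2*23) = -126 - 367*(12 - 46) = -126 - 367*(-34) = -126 + 12478 = 12352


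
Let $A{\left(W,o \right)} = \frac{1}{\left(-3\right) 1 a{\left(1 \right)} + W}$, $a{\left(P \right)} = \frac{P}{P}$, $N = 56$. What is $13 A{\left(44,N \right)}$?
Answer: $\frac{13}{41} \approx 0.31707$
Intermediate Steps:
$a{\left(P \right)} = 1$
$A{\left(W,o \right)} = \frac{1}{-3 + W}$ ($A{\left(W,o \right)} = \frac{1}{\left(-3\right) 1 \cdot 1 + W} = \frac{1}{\left(-3\right) 1 + W} = \frac{1}{-3 + W}$)
$13 A{\left(44,N \right)} = \frac{13}{-3 + 44} = \frac{13}{41}$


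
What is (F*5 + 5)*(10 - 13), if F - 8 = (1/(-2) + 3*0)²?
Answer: -555/4 ≈ -138.75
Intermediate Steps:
F = 33/4 (F = 8 + (1/(-2) + 3*0)² = 8 + (-½ + 0)² = 8 + (-½)² = 8 + ¼ = 33/4 ≈ 8.2500)
(F*5 + 5)*(10 - 13) = ((33/4)*5 + 5)*(10 - 13) = (165/4 + 5)*(-3) = (185/4)*(-3) = -555/4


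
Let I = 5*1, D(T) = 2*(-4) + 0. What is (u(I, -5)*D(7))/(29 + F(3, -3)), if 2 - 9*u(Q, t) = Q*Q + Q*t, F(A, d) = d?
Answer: -8/117 ≈ -0.068376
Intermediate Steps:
D(T) = -8 (D(T) = -8 + 0 = -8)
I = 5
u(Q, t) = 2/9 - Q²/9 - Q*t/9 (u(Q, t) = 2/9 - (Q*Q + Q*t)/9 = 2/9 - (Q² + Q*t)/9 = 2/9 + (-Q²/9 - Q*t/9) = 2/9 - Q²/9 - Q*t/9)
(u(I, -5)*D(7))/(29 + F(3, -3)) = ((2/9 - ⅑*5² - ⅑*5*(-5))*(-8))/(29 - 3) = ((2/9 - ⅑*25 + 25/9)*(-8))/26 = ((2/9 - 25/9 + 25/9)*(-8))*(1/26) = ((2/9)*(-8))*(1/26) = -16/9*1/26 = -8/117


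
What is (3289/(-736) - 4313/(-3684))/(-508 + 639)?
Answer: -97199/3860832 ≈ -0.025176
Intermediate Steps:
(3289/(-736) - 4313/(-3684))/(-508 + 639) = (3289*(-1/736) - 4313*(-1/3684))/131 = (-143/32 + 4313/3684)/131 = (1/131)*(-97199/29472) = -97199/3860832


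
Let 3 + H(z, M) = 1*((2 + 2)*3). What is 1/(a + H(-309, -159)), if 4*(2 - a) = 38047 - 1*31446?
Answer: -4/6557 ≈ -0.00061003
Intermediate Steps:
a = -6593/4 (a = 2 - (38047 - 1*31446)/4 = 2 - (38047 - 31446)/4 = 2 - 1/4*6601 = 2 - 6601/4 = -6593/4 ≈ -1648.3)
H(z, M) = 9 (H(z, M) = -3 + 1*((2 + 2)*3) = -3 + 1*(4*3) = -3 + 1*12 = -3 + 12 = 9)
1/(a + H(-309, -159)) = 1/(-6593/4 + 9) = 1/(-6557/4) = -4/6557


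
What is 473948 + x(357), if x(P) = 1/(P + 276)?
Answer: 300009085/633 ≈ 4.7395e+5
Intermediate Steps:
x(P) = 1/(276 + P)
473948 + x(357) = 473948 + 1/(276 + 357) = 473948 + 1/633 = 300009085/633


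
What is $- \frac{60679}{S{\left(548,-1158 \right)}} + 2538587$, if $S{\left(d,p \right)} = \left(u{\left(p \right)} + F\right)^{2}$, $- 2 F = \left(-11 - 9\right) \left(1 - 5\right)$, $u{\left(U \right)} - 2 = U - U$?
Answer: $\frac{3665658949}{1444} \approx 2.5385 \cdot 10^{6}$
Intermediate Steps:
$u{\left(U \right)} = 2$ ($u{\left(U \right)} = 2 + \left(U - U\right) = 2 + 0 = 2$)
$F = -40$ ($F = - \frac{\left(-11 - 9\right) \left(1 - 5\right)}{2} = - \frac{\left(-20\right) \left(-4\right)}{2} = \left(- \frac{1}{2}\right) 80 = -40$)
$S{\left(d,p \right)} = 1444$ ($S{\left(d,p \right)} = \left(2 - 40\right)^{2} = \left(-38\right)^{2} = 1444$)
$- \frac{60679}{S{\left(548,-1158 \right)}} + 2538587 = - \frac{60679}{1444} + 2538587 = \frac{3665658949}{1444}$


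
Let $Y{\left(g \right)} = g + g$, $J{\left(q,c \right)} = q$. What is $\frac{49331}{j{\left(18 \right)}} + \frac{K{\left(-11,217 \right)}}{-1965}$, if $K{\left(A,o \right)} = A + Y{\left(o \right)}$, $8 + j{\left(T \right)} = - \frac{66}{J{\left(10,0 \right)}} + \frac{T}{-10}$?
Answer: $- \frac{161570587}{53710} \approx -3008.2$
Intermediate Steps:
$Y{\left(g \right)} = 2 g$
$j{\left(T \right)} = - \frac{73}{5} - \frac{T}{10}$ ($j{\left(T \right)} = -8 + \left(- \frac{66}{10} + \frac{T}{-10}\right) = -8 + \left(\left(-66\right) \frac{1}{10} + T \left(- \frac{1}{10}\right)\right) = -8 - \left(\frac{33}{5} + \frac{T}{10}\right) = - \frac{73}{5} - \frac{T}{10}$)
$K{\left(A,o \right)} = A + 2 o$
$\frac{49331}{j{\left(18 \right)}} + \frac{K{\left(-11,217 \right)}}{-1965} = \frac{49331}{- \frac{73}{5} - \frac{9}{5}} + \frac{-11 + 2 \cdot 217}{-1965} = \frac{49331}{- \frac{73}{5} - \frac{9}{5}} + \left(-11 + 434\right) \left(- \frac{1}{1965}\right) = \frac{49331}{- \frac{82}{5}} + 423 \left(- \frac{1}{1965}\right) = 49331 \left(- \frac{5}{82}\right) - \frac{141}{655} = - \frac{246655}{82} - \frac{141}{655} = - \frac{161570587}{53710}$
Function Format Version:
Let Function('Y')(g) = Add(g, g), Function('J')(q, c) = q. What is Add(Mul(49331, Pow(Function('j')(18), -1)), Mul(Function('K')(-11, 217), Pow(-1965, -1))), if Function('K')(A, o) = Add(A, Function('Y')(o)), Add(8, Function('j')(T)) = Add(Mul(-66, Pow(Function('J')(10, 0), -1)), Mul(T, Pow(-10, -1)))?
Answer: Rational(-161570587, 53710) ≈ -3008.2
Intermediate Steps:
Function('Y')(g) = Mul(2, g)
Function('j')(T) = Add(Rational(-73, 5), Mul(Rational(-1, 10), T)) (Function('j')(T) = Add(-8, Add(Mul(-66, Pow(10, -1)), Mul(T, Pow(-10, -1)))) = Add(-8, Add(Mul(-66, Rational(1, 10)), Mul(T, Rational(-1, 10)))) = Add(-8, Add(Rational(-33, 5), Mul(Rational(-1, 10), T))) = Add(Rational(-73, 5), Mul(Rational(-1, 10), T)))
Function('K')(A, o) = Add(A, Mul(2, o))
Add(Mul(49331, Pow(Function('j')(18), -1)), Mul(Function('K')(-11, 217), Pow(-1965, -1))) = Add(Mul(49331, Pow(Add(Rational(-73, 5), Mul(Rational(-1, 10), 18)), -1)), Mul(Add(-11, Mul(2, 217)), Pow(-1965, -1))) = Add(Mul(49331, Pow(Add(Rational(-73, 5), Rational(-9, 5)), -1)), Mul(Add(-11, 434), Rational(-1, 1965))) = Add(Mul(49331, Pow(Rational(-82, 5), -1)), Mul(423, Rational(-1, 1965))) = Add(Mul(49331, Rational(-5, 82)), Rational(-141, 655)) = Add(Rational(-246655, 82), Rational(-141, 655)) = Rational(-161570587, 53710)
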